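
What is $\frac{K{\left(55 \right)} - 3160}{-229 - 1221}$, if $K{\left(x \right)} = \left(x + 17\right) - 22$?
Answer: $\frac{311}{145} \approx 2.1448$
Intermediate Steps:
$K{\left(x \right)} = -5 + x$ ($K{\left(x \right)} = \left(17 + x\right) - 22 = -5 + x$)
$\frac{K{\left(55 \right)} - 3160}{-229 - 1221} = \frac{\left(-5 + 55\right) - 3160}{-229 - 1221} = \frac{50 - 3160}{-1450} = \left(-3110\right) \left(- \frac{1}{1450}\right) = \frac{311}{145}$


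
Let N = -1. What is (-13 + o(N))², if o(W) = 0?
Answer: 169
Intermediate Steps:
(-13 + o(N))² = (-13 + 0)² = (-13)² = 169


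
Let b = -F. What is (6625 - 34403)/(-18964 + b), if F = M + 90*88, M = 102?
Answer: 13889/13493 ≈ 1.0293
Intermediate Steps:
F = 8022 (F = 102 + 90*88 = 102 + 7920 = 8022)
b = -8022 (b = -1*8022 = -8022)
(6625 - 34403)/(-18964 + b) = (6625 - 34403)/(-18964 - 8022) = -27778/(-26986) = -27778*(-1/26986) = 13889/13493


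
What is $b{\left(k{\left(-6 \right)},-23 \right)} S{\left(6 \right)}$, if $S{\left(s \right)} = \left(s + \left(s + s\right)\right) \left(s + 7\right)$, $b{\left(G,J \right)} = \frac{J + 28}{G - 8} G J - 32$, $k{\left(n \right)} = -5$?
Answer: $-17838$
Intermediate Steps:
$b{\left(G,J \right)} = -32 + \frac{G J \left(28 + J\right)}{-8 + G}$ ($b{\left(G,J \right)} = \frac{28 + J}{-8 + G} G J - 32 = \frac{G \left(28 + J\right)}{-8 + G} J - 32 = \frac{G J \left(28 + J\right)}{-8 + G} - 32 = -32 + \frac{G J \left(28 + J\right)}{-8 + G}$)
$S{\left(s \right)} = 3 s \left(7 + s\right)$ ($S{\left(s \right)} = \left(s + 2 s\right) \left(7 + s\right) = 3 s \left(7 + s\right)$)
$b{\left(k{\left(-6 \right)},-23 \right)} S{\left(6 \right)} = \frac{256 - -160 - 5 \left(-23\right)^{2} + 28 \left(-5\right) \left(-23\right)}{-8 - 5} \cdot 3 \cdot 6 \left(7 + 6\right) = \frac{256 + 160 - 2645 + 3220}{-13} \cdot 3 \cdot 6 \cdot 13 = - \frac{256 + 160 - 2645 + 3220}{13} \cdot 234 = \left(- \frac{1}{13}\right) 991 \cdot 234 = \left(- \frac{991}{13}\right) 234 = -17838$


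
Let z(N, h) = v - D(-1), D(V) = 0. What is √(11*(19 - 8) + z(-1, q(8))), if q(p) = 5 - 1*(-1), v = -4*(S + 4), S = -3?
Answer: 3*√13 ≈ 10.817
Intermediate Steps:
v = -4 (v = -4*(-3 + 4) = -4*1 = -4)
q(p) = 6 (q(p) = 5 + 1 = 6)
z(N, h) = -4 (z(N, h) = -4 - 1*0 = -4 + 0 = -4)
√(11*(19 - 8) + z(-1, q(8))) = √(11*(19 - 8) - 4) = √(11*11 - 4) = √(121 - 4) = √117 = 3*√13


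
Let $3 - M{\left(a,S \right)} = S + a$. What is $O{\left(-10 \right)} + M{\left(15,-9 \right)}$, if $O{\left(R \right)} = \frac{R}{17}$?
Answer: $- \frac{61}{17} \approx -3.5882$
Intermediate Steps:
$M{\left(a,S \right)} = 3 - S - a$ ($M{\left(a,S \right)} = 3 - \left(S + a\right) = 3 - S - a$)
$O{\left(R \right)} = \frac{R}{17}$ ($O{\left(R \right)} = R \frac{1}{17} = \frac{R}{17}$)
$O{\left(-10 \right)} + M{\left(15,-9 \right)} = \frac{1}{17} \left(-10\right) - 3 = - \frac{10}{17} + \left(3 + 9 - 15\right) = - \frac{10}{17} - 3 = - \frac{61}{17}$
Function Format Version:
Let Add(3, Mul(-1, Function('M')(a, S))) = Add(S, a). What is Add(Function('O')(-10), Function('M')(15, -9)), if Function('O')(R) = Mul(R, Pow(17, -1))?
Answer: Rational(-61, 17) ≈ -3.5882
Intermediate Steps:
Function('M')(a, S) = Add(3, Mul(-1, S), Mul(-1, a)) (Function('M')(a, S) = Add(3, Mul(-1, Add(S, a))) = Add(3, Add(Mul(-1, S), Mul(-1, a))) = Add(3, Mul(-1, S), Mul(-1, a)))
Function('O')(R) = Mul(Rational(1, 17), R) (Function('O')(R) = Mul(R, Rational(1, 17)) = Mul(Rational(1, 17), R))
Add(Function('O')(-10), Function('M')(15, -9)) = Add(Mul(Rational(1, 17), -10), Add(3, Mul(-1, -9), Mul(-1, 15))) = Add(Rational(-10, 17), Add(3, 9, -15)) = Add(Rational(-10, 17), -3) = Rational(-61, 17)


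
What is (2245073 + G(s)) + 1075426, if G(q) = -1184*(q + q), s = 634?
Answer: 1819187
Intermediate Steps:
G(q) = -2368*q
(2245073 + G(s)) + 1075426 = (2245073 - 2368*634) + 1075426 = (2245073 - 1501312) + 1075426 = 743761 + 1075426 = 1819187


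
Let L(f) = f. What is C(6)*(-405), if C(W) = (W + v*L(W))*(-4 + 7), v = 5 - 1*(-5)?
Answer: -80190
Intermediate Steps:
v = 10 (v = 5 + 5 = 10)
C(W) = 33*W (C(W) = (W + 10*W)*(-4 + 7) = (11*W)*3 = 33*W)
C(6)*(-405) = (33*6)*(-405) = 198*(-405) = -80190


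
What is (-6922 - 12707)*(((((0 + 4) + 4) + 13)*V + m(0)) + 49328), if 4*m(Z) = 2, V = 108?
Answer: -2025575397/2 ≈ -1.0128e+9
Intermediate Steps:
m(Z) = ½ (m(Z) = (¼)*2 = ½)
(-6922 - 12707)*(((((0 + 4) + 4) + 13)*V + m(0)) + 49328) = (-6922 - 12707)*(((((0 + 4) + 4) + 13)*108 + ½) + 49328) = -19629*((((4 + 4) + 13)*108 + ½) + 49328) = -19629*(((8 + 13)*108 + ½) + 49328) = -19629*((21*108 + ½) + 49328) = -19629*((2268 + ½) + 49328) = -19629*(4537/2 + 49328) = -19629*103193/2 = -2025575397/2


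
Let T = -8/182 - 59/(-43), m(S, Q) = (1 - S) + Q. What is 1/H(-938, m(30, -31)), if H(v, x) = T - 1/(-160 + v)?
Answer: 4296474/5710219 ≈ 0.75242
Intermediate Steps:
m(S, Q) = 1 + Q - S
T = 5197/3913 (T = -8*1/182 - 59*(-1/43) = -4/91 + 59/43 = 5197/3913 ≈ 1.3281)
H(v, x) = 5197/3913 - 1/(-160 + v)
1/H(-938, m(30, -31)) = 1/((-835433 + 5197*(-938))/(3913*(-160 - 938))) = 1/((1/3913)*(-835433 - 4874786)/(-1098)) = 1/((1/3913)*(-1/1098)*(-5710219)) = 1/(5710219/4296474) = 4296474/5710219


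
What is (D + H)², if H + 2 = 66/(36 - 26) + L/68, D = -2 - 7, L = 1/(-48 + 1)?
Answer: 4944480489/255360400 ≈ 19.363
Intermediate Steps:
L = -1/47 (L = 1/(-47) = -1/47 ≈ -0.021277)
D = -9
H = 73503/15980 (H = -2 + (66/(36 - 26) - 1/47/68) = -2 + (66/10 - 1/47*1/68) = -2 + (66*(⅒) - 1/3196) = -2 + (33/5 - 1/3196) = -2 + 105463/15980 = 73503/15980 ≈ 4.5997)
(D + H)² = (-9 + 73503/15980)² = (-70317/15980)² = 4944480489/255360400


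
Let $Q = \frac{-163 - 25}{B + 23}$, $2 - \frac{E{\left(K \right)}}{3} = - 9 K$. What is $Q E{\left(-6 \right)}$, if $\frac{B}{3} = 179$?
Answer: $\frac{1833}{35} \approx 52.371$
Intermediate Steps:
$B = 537$ ($B = 3 \cdot 179 = 537$)
$E{\left(K \right)} = 6 + 27 K$ ($E{\left(K \right)} = 6 - 3 \left(- 9 K\right) = 6 + 27 K$)
$Q = - \frac{47}{140}$ ($Q = \frac{-163 - 25}{537 + 23} = - \frac{188}{560} = \left(-188\right) \frac{1}{560} = - \frac{47}{140} \approx -0.33571$)
$Q E{\left(-6 \right)} = - \frac{47 \left(6 + 27 \left(-6\right)\right)}{140} = - \frac{47 \left(6 - 162\right)}{140} = \left(- \frac{47}{140}\right) \left(-156\right) = \frac{1833}{35}$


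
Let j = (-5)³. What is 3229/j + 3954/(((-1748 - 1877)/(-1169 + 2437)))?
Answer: -5107313/3625 ≈ -1408.9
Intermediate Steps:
j = -125
3229/j + 3954/(((-1748 - 1877)/(-1169 + 2437))) = 3229/(-125) + 3954/(((-1748 - 1877)/(-1169 + 2437))) = 3229*(-1/125) + 3954/((-3625/1268)) = -3229/125 + 3954/((-3625*1/1268)) = -3229/125 + 3954/(-3625/1268) = -3229/125 + 3954*(-1268/3625) = -3229/125 - 5013672/3625 = -5107313/3625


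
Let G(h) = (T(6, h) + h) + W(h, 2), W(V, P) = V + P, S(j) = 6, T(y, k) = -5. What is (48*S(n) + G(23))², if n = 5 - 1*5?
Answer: 109561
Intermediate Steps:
n = 0 (n = 5 - 5 = 0)
W(V, P) = P + V
G(h) = -3 + 2*h (G(h) = (-5 + h) + (2 + h) = -3 + 2*h)
(48*S(n) + G(23))² = (48*6 + (-3 + 2*23))² = (288 + (-3 + 46))² = (288 + 43)² = 331² = 109561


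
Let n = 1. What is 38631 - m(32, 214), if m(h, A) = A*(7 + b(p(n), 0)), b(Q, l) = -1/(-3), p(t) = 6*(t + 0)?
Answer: 111185/3 ≈ 37062.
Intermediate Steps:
p(t) = 6*t
b(Q, l) = ⅓ (b(Q, l) = -1*(-⅓) = ⅓)
m(h, A) = 22*A/3 (m(h, A) = A*(7 + ⅓) = A*(22/3) = 22*A/3)
38631 - m(32, 214) = 38631 - 22*214/3 = 38631 - 1*4708/3 = 38631 - 4708/3 = 111185/3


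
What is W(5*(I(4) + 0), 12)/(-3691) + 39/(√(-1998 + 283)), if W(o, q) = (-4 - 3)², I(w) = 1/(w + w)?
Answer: -49/3691 - 39*I*√35/245 ≈ -0.013276 - 0.94174*I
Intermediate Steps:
I(w) = 1/(2*w)
W(o, q) = 49 (W(o, q) = (-7)² = 49)
W(5*(I(4) + 0), 12)/(-3691) + 39/(√(-1998 + 283)) = 49/(-3691) + 39/(√(-1998 + 283)) = 49*(-1/3691) + 39/(√(-1715)) = -49/3691 + 39/((7*I*√35)) = -49/3691 + 39*(-I*√35/245) = -49/3691 - 39*I*√35/245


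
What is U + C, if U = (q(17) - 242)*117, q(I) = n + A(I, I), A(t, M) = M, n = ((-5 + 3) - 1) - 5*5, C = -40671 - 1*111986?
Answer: -182258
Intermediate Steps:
C = -152657 (C = -40671 - 111986 = -152657)
n = -28 (n = (-2 - 1) - 25 = -3 - 25 = -28)
q(I) = -28 + I
U = -29601 (U = ((-28 + 17) - 242)*117 = (-11 - 242)*117 = -253*117 = -29601)
U + C = -29601 - 152657 = -182258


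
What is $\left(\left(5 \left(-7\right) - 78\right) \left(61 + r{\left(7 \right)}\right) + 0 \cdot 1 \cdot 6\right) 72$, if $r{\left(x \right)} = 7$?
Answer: $-553248$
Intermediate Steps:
$\left(\left(5 \left(-7\right) - 78\right) \left(61 + r{\left(7 \right)}\right) + 0 \cdot 1 \cdot 6\right) 72 = \left(\left(5 \left(-7\right) - 78\right) \left(61 + 7\right) + 0 \cdot 1 \cdot 6\right) 72 = \left(\left(-35 - 78\right) 68 + 0 \cdot 6\right) 72 = \left(\left(-113\right) 68 + 0\right) 72 = \left(-7684 + 0\right) 72 = \left(-7684\right) 72 = -553248$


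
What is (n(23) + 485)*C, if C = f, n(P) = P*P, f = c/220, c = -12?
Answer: -3042/55 ≈ -55.309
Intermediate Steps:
f = -3/55 (f = -12/220 = -12*1/220 = -3/55 ≈ -0.054545)
n(P) = P²
C = -3/55 ≈ -0.054545
(n(23) + 485)*C = (23² + 485)*(-3/55) = (529 + 485)*(-3/55) = 1014*(-3/55) = -3042/55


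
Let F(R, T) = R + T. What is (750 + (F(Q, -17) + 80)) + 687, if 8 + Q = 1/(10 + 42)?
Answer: 77585/52 ≈ 1492.0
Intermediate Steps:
Q = -415/52 (Q = -8 + 1/(10 + 42) = -8 + 1/52 = -415/52 ≈ -7.9808)
(750 + (F(Q, -17) + 80)) + 687 = (750 + ((-415/52 - 17) + 80)) + 687 = (750 + (-1299/52 + 80)) + 687 = (750 + 2861/52) + 687 = 41861/52 + 687 = 77585/52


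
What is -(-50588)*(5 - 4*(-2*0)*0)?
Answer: 252940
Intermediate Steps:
-(-50588)*(5 - 4*(-2*0)*0) = -(-50588)*(5 - 0*0) = -(-50588)*(5 - 4*0) = -(-50588)*(5 + 0) = -(-50588)*5 = -25294*(-10) = 252940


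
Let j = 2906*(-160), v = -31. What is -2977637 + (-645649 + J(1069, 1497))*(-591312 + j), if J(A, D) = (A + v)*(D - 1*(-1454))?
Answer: -2553528918645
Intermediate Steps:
j = -464960
J(A, D) = (-31 + A)*(1454 + D) (J(A, D) = (A - 31)*(D - 1*(-1454)) = (-31 + A)*(D + 1454) = (-31 + A)*(1454 + D))
-2977637 + (-645649 + J(1069, 1497))*(-591312 + j) = -2977637 + (-645649 + (-45074 - 31*1497 + 1454*1069 + 1069*1497))*(-591312 - 464960) = -2977637 + (-645649 + (-45074 - 46407 + 1554326 + 1600293))*(-1056272) = -2977637 + (-645649 + 3063138)*(-1056272) = -2977637 + 2417489*(-1056272) = -2977637 - 2553525941008 = -2553528918645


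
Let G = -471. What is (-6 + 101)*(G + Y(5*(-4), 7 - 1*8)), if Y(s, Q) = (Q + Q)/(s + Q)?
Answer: -939455/21 ≈ -44736.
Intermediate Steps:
Y(s, Q) = 2*Q/(Q + s) (Y(s, Q) = (2*Q)/(Q + s) = 2*Q/(Q + s))
(-6 + 101)*(G + Y(5*(-4), 7 - 1*8)) = (-6 + 101)*(-471 + 2*(7 - 1*8)/((7 - 1*8) + 5*(-4))) = 95*(-471 + 2*(7 - 8)/((7 - 8) - 20)) = 95*(-471 + 2*(-1)/(-1 - 20)) = 95*(-471 + 2*(-1)/(-21)) = 95*(-471 + 2*(-1)*(-1/21)) = 95*(-471 + 2/21) = 95*(-9889/21) = -939455/21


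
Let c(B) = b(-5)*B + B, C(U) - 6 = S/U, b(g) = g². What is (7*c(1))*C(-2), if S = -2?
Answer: 1274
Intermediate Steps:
C(U) = 6 - 2/U
c(B) = 26*B (c(B) = (-5)²*B + B = 25*B + B = 26*B)
(7*c(1))*C(-2) = (7*(26*1))*(6 - 2/(-2)) = (7*26)*(6 - 2*(-½)) = 182*(6 + 1) = 182*7 = 1274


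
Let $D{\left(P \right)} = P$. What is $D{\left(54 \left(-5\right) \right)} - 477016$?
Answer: $-477286$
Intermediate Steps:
$D{\left(54 \left(-5\right) \right)} - 477016 = 54 \left(-5\right) - 477016 = -270 - 477016 = -477286$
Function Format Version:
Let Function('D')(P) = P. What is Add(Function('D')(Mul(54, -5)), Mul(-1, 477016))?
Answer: -477286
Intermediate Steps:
Add(Function('D')(Mul(54, -5)), Mul(-1, 477016)) = Add(Mul(54, -5), Mul(-1, 477016)) = Add(-270, -477016) = -477286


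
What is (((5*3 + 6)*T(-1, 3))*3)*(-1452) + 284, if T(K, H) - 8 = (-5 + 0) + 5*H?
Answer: -1646284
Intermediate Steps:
T(K, H) = 3 + 5*H (T(K, H) = 8 + ((-5 + 0) + 5*H) = 8 + (-5 + 5*H) = 3 + 5*H)
(((5*3 + 6)*T(-1, 3))*3)*(-1452) + 284 = (((5*3 + 6)*(3 + 5*3))*3)*(-1452) + 284 = (((15 + 6)*(3 + 15))*3)*(-1452) + 284 = ((21*18)*3)*(-1452) + 284 = (378*3)*(-1452) + 284 = 1134*(-1452) + 284 = -1646568 + 284 = -1646284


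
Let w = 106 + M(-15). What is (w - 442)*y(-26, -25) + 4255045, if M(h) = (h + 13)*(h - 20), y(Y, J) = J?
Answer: 4261695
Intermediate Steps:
M(h) = (-20 + h)*(13 + h) (M(h) = (13 + h)*(-20 + h) = (-20 + h)*(13 + h))
w = 176 (w = 106 + (-260 + (-15)² - 7*(-15)) = 106 + (-260 + 225 + 105) = 106 + 70 = 176)
(w - 442)*y(-26, -25) + 4255045 = (176 - 442)*(-25) + 4255045 = -266*(-25) + 4255045 = 6650 + 4255045 = 4261695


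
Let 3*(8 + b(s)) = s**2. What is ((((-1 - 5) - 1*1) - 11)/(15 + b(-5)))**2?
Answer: 729/529 ≈ 1.3781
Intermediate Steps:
b(s) = -8 + s**2/3
((((-1 - 5) - 1*1) - 11)/(15 + b(-5)))**2 = ((((-1 - 5) - 1*1) - 11)/(15 + (-8 + (1/3)*(-5)**2)))**2 = (((-6 - 1) - 11)/(15 + (-8 + (1/3)*25)))**2 = ((-7 - 11)/(15 + (-8 + 25/3)))**2 = (-18/(15 + 1/3))**2 = (-18/46/3)**2 = (-18*3/46)**2 = (-27/23)**2 = 729/529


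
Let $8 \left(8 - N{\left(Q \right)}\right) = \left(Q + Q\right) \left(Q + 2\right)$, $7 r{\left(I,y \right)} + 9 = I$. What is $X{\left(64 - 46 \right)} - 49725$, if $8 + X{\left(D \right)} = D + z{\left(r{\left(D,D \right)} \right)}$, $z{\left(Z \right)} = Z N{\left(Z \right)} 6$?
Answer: $- \frac{34067743}{686} \approx -49661.0$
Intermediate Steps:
$r{\left(I,y \right)} = - \frac{9}{7} + \frac{I}{7}$
$N{\left(Q \right)} = 8 - \frac{Q \left(2 + Q\right)}{4}$ ($N{\left(Q \right)} = 8 - \frac{\left(Q + Q\right) \left(Q + 2\right)}{8} = 8 - \frac{2 Q \left(2 + Q\right)}{8} = 8 - \frac{Q \left(2 + Q\right)}{4}$)
$z{\left(Z \right)} = 6 Z \left(8 - \frac{Z}{2} - \frac{Z^{2}}{4}\right)$ ($z{\left(Z \right)} = Z \left(8 - \frac{Z}{2} - \frac{Z^{2}}{4}\right) 6 = 6 Z \left(8 - \frac{Z}{2} - \frac{Z^{2}}{4}\right)$)
$X{\left(D \right)} = -8 + D + \frac{3 \left(- \frac{9}{7} + \frac{D}{7}\right) \left(\frac{242}{7} - \left(- \frac{9}{7} + \frac{D}{7}\right)^{2} - \frac{2 D}{7}\right)}{2}$ ($X{\left(D \right)} = -8 + \left(D + \frac{3 \left(- \frac{9}{7} + \frac{D}{7}\right) \left(32 - \left(- \frac{9}{7} + \frac{D}{7}\right)^{2} - 2 \left(- \frac{9}{7} + \frac{D}{7}\right)\right)}{2}\right) = -8 + \left(D + \frac{3 \left(- \frac{9}{7} + \frac{D}{7}\right) \left(32 - \left(- \frac{9}{7} + \frac{D}{7}\right)^{2} - \left(- \frac{18}{7} + \frac{2 D}{7}\right)\right)}{2}\right) = -8 + \left(D + \frac{3 \left(- \frac{9}{7} + \frac{D}{7}\right) \left(\frac{242}{7} - \left(- \frac{9}{7} + \frac{D}{7}\right)^{2} - \frac{2 D}{7}\right)}{2}\right) = -8 + D + \frac{3 \left(- \frac{9}{7} + \frac{D}{7}\right) \left(\frac{242}{7} - \left(- \frac{9}{7} + \frac{D}{7}\right)^{2} - \frac{2 D}{7}\right)}{2}$)
$X{\left(64 - 46 \right)} - 49725 = \left(- \frac{49039}{686} - \frac{3 \left(64 - 46\right)^{3}}{686} + \frac{39 \left(64 - 46\right)^{2}}{686} + \frac{5417 \left(64 - 46\right)}{686}\right) - 49725 = \left(- \frac{49039}{686} - \frac{3 \cdot 18^{3}}{686} + \frac{39 \cdot 18^{2}}{686} + \frac{5417}{686} \cdot 18\right) - 49725 = \left(- \frac{49039}{686} - \frac{8748}{343} + \frac{39}{686} \cdot 324 + \frac{48753}{343}\right) - 49725 = \left(- \frac{49039}{686} - \frac{8748}{343} + \frac{6318}{343} + \frac{48753}{343}\right) - 49725 = \frac{43607}{686} - 49725 = - \frac{34067743}{686}$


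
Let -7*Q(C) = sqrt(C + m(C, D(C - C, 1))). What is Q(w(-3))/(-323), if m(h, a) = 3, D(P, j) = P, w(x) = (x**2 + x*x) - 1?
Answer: 2*sqrt(5)/2261 ≈ 0.0019779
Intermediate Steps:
w(x) = -1 + 2*x**2 (w(x) = (x**2 + x**2) - 1 = 2*x**2 - 1 = -1 + 2*x**2)
Q(C) = -sqrt(3 + C)/7 (Q(C) = -sqrt(C + 3)/7 = -sqrt(3 + C)/7)
Q(w(-3))/(-323) = -sqrt(3 + (-1 + 2*(-3)**2))/7/(-323) = -sqrt(3 + (-1 + 2*9))/7*(-1/323) = -sqrt(3 + (-1 + 18))/7*(-1/323) = -sqrt(3 + 17)/7*(-1/323) = -2*sqrt(5)/7*(-1/323) = 2*sqrt(5)/2261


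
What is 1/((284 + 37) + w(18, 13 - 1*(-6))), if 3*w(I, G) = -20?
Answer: 3/943 ≈ 0.0031813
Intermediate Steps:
w(I, G) = -20/3 (w(I, G) = (⅓)*(-20) = -20/3)
1/((284 + 37) + w(18, 13 - 1*(-6))) = 1/((284 + 37) - 20/3) = 1/(321 - 20/3) = 1/(943/3) = 3/943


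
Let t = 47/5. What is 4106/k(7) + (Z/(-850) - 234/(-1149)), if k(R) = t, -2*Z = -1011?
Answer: 13355116189/30601700 ≈ 436.42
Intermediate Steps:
Z = 1011/2 (Z = -½*(-1011) = 1011/2 ≈ 505.50)
t = 47/5 (t = 47*(⅕) = 47/5 ≈ 9.4000)
k(R) = 47/5
4106/k(7) + (Z/(-850) - 234/(-1149)) = 4106/(47/5) + ((1011/2)/(-850) - 234/(-1149)) = 4106*(5/47) + ((1011/2)*(-1/850) - 234*(-1/1149)) = 20530/47 + (-1011/1700 + 78/383) = 20530/47 - 254613/651100 = 13355116189/30601700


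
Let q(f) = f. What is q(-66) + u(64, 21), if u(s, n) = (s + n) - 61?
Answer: -42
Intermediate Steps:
u(s, n) = -61 + n + s (u(s, n) = (n + s) - 61 = -61 + n + s)
q(-66) + u(64, 21) = -66 + (-61 + 21 + 64) = -66 + 24 = -42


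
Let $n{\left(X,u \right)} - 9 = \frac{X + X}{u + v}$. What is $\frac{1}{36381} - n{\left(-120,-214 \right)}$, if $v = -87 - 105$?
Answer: $- \frac{70833604}{7385343} \approx -9.5911$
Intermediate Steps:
$v = -192$
$n{\left(X,u \right)} = 9 + \frac{2 X}{-192 + u}$ ($n{\left(X,u \right)} = 9 + \frac{X + X}{u - 192} = 9 + \frac{2 X}{-192 + u}$)
$\frac{1}{36381} - n{\left(-120,-214 \right)} = \frac{1}{36381} - \frac{-1728 + 2 \left(-120\right) + 9 \left(-214\right)}{-192 - 214} = \frac{1}{36381} - \frac{-1728 - 240 - 1926}{-406} = \frac{1}{36381} - \left(- \frac{1}{406}\right) \left(-3894\right) = \frac{1}{36381} - \frac{1947}{203} = - \frac{70833604}{7385343}$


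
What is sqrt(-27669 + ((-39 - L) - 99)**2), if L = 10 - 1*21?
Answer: 2*I*sqrt(2885) ≈ 107.42*I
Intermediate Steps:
L = -11 (L = 10 - 21 = -11)
sqrt(-27669 + ((-39 - L) - 99)**2) = sqrt(-27669 + ((-39 - 1*(-11)) - 99)**2) = sqrt(-27669 + ((-39 + 11) - 99)**2) = sqrt(-27669 + (-28 - 99)**2) = sqrt(-27669 + (-127)**2) = sqrt(-27669 + 16129) = sqrt(-11540) = 2*I*sqrt(2885)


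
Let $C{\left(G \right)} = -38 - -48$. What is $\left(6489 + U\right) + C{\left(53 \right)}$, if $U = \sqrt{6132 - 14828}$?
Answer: $6499 + 2 i \sqrt{2174} \approx 6499.0 + 93.252 i$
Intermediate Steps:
$C{\left(G \right)} = 10$ ($C{\left(G \right)} = -38 + 48 = 10$)
$U = 2 i \sqrt{2174}$ ($U = \sqrt{-8696} = 2 i \sqrt{2174} \approx 93.252 i$)
$\left(6489 + U\right) + C{\left(53 \right)} = \left(6489 + 2 i \sqrt{2174}\right) + 10 = 6499 + 2 i \sqrt{2174}$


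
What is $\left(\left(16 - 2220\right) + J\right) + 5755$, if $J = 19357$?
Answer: $22908$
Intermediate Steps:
$\left(\left(16 - 2220\right) + J\right) + 5755 = \left(\left(16 - 2220\right) + 19357\right) + 5755 = \left(-2204 + 19357\right) + 5755 = 17153 + 5755 = 22908$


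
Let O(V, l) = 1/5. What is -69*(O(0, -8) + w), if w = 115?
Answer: -39744/5 ≈ -7948.8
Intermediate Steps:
O(V, l) = 1/5
-69*(O(0, -8) + w) = -69*(1/5 + 115) = -69*576/5 = -39744/5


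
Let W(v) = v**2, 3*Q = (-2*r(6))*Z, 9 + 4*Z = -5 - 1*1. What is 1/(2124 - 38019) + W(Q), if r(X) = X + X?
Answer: 32305499/35895 ≈ 900.00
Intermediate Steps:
Z = -15/4 (Z = -9/4 + (-5 - 1*1)/4 = -9/4 + (-5 - 1)/4 = -9/4 + (1/4)*(-6) = -9/4 - 3/2 = -15/4 ≈ -3.7500)
r(X) = 2*X
Q = 30 (Q = (-4*6*(-15/4))/3 = (-2*12*(-15/4))/3 = (-24*(-15/4))/3 = (1/3)*90 = 30)
1/(2124 - 38019) + W(Q) = 1/(2124 - 38019) + 30**2 = 1/(-35895) + 900 = -1/35895 + 900 = 32305499/35895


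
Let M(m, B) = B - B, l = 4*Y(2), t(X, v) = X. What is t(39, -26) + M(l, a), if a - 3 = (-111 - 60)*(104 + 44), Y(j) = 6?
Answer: 39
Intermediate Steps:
a = -25305 (a = 3 + (-111 - 60)*(104 + 44) = 3 - 171*148 = 3 - 25308 = -25305)
l = 24 (l = 4*6 = 24)
M(m, B) = 0
t(39, -26) + M(l, a) = 39 + 0 = 39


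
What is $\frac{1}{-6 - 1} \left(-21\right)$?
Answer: $3$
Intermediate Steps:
$\frac{1}{-6 - 1} \left(-21\right) = \frac{1}{-7} \left(-21\right) = \left(- \frac{1}{7}\right) \left(-21\right) = 3$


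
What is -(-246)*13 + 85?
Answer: 3283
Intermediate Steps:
-(-246)*13 + 85 = -41*(-78) + 85 = 3198 + 85 = 3283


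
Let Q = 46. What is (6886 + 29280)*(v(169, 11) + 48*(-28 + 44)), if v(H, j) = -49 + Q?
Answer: 27666990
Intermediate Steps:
v(H, j) = -3 (v(H, j) = -49 + 46 = -3)
(6886 + 29280)*(v(169, 11) + 48*(-28 + 44)) = (6886 + 29280)*(-3 + 48*(-28 + 44)) = 36166*(-3 + 48*16) = 36166*(-3 + 768) = 36166*765 = 27666990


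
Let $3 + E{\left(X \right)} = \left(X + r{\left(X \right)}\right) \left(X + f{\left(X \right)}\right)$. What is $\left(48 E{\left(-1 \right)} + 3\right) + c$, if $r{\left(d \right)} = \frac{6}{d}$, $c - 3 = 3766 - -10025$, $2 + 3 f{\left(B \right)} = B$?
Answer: $14325$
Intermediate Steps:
$f{\left(B \right)} = - \frac{2}{3} + \frac{B}{3}$
$c = 13794$ ($c = 3 + \left(3766 - -10025\right) = 3 + \left(3766 + 10025\right) = 3 + 13791 = 13794$)
$E{\left(X \right)} = -3 + \left(- \frac{2}{3} + \frac{4 X}{3}\right) \left(X + \frac{6}{X}\right)$ ($E{\left(X \right)} = -3 + \left(X + \frac{6}{X}\right) \left(X + \left(- \frac{2}{3} + \frac{X}{3}\right)\right) = -3 + \left(X + \frac{6}{X}\right) \left(- \frac{2}{3} + \frac{4 X}{3}\right) = -3 + \left(- \frac{2}{3} + \frac{4 X}{3}\right) \left(X + \frac{6}{X}\right)$)
$\left(48 E{\left(-1 \right)} + 3\right) + c = \left(48 \left(5 - \frac{4}{-1} - - \frac{2}{3} + \frac{4 \left(-1\right)^{2}}{3}\right) + 3\right) + 13794 = \left(48 \left(5 - -4 + \frac{2}{3} + \frac{4}{3} \cdot 1\right) + 3\right) + 13794 = \left(48 \left(5 + 4 + \frac{2}{3} + \frac{4}{3}\right) + 3\right) + 13794 = \left(48 \cdot 11 + 3\right) + 13794 = \left(528 + 3\right) + 13794 = 531 + 13794 = 14325$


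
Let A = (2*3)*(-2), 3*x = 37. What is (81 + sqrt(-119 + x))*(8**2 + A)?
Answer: 4212 + 416*I*sqrt(15)/3 ≈ 4212.0 + 537.05*I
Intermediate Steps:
x = 37/3 (x = (1/3)*37 = 37/3 ≈ 12.333)
A = -12 (A = 6*(-2) = -12)
(81 + sqrt(-119 + x))*(8**2 + A) = (81 + sqrt(-119 + 37/3))*(8**2 - 12) = (81 + sqrt(-320/3))*(64 - 12) = (81 + 8*I*sqrt(15)/3)*52 = 4212 + 416*I*sqrt(15)/3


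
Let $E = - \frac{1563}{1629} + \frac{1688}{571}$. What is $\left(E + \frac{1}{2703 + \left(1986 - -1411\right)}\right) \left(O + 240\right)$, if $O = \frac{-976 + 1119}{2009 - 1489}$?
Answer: $\frac{36298607139683}{75652932000} \approx 479.8$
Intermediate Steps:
$O = \frac{11}{40}$ ($O = \frac{143}{520} = 143 \cdot \frac{1}{520} = \frac{11}{40} \approx 0.275$)
$E = \frac{619093}{310053}$ ($E = \left(-1563\right) \frac{1}{1629} + 1688 \cdot \frac{1}{571} = - \frac{521}{543} + \frac{1688}{571} = \frac{619093}{310053} \approx 1.9967$)
$\left(E + \frac{1}{2703 + \left(1986 - -1411\right)}\right) \left(O + 240\right) = \left(\frac{619093}{310053} + \frac{1}{2703 + \left(1986 - -1411\right)}\right) \left(\frac{11}{40} + 240\right) = \left(\frac{619093}{310053} + \frac{1}{2703 + \left(1986 + 1411\right)}\right) \frac{9611}{40} = \left(\frac{619093}{310053} + \frac{1}{2703 + 3397}\right) \frac{9611}{40} = \left(\frac{619093}{310053} + \frac{1}{6100}\right) \frac{9611}{40} = \frac{3776777353}{1891323300} \cdot \frac{9611}{40} = \frac{36298607139683}{75652932000}$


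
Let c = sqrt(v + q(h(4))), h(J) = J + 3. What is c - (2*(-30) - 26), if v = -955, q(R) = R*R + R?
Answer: 86 + I*sqrt(899) ≈ 86.0 + 29.983*I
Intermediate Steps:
h(J) = 3 + J
q(R) = R + R**2 (q(R) = R**2 + R = R + R**2)
c = I*sqrt(899) (c = sqrt(-955 + (3 + 4)*(1 + (3 + 4))) = sqrt(-955 + 7*(1 + 7)) = sqrt(-955 + 7*8) = sqrt(-955 + 56) = sqrt(-899) = I*sqrt(899) ≈ 29.983*I)
c - (2*(-30) - 26) = I*sqrt(899) - (2*(-30) - 26) = I*sqrt(899) - (-60 - 26) = I*sqrt(899) - 1*(-86) = I*sqrt(899) + 86 = 86 + I*sqrt(899)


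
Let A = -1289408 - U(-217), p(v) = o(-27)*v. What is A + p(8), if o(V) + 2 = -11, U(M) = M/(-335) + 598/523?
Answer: -225929263781/175205 ≈ -1.2895e+6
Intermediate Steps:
U(M) = 598/523 - M/335 (U(M) = M*(-1/335) + 598*(1/523) = -M/335 + 598/523 = 598/523 - M/335)
o(V) = -13 (o(V) = -2 - 11 = -13)
p(v) = -13*v
A = -225911042461/175205 (A = -1289408 - (598/523 - 1/335*(-217)) = -1289408 - (598/523 + 217/335) = -1289408 - 1*313821/175205 = -1289408 - 313821/175205 = -225911042461/175205 ≈ -1.2894e+6)
A + p(8) = -225911042461/175205 - 13*8 = -225911042461/175205 - 104 = -225929263781/175205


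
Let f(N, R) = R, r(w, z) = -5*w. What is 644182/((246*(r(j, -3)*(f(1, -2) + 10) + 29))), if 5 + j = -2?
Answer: 322091/38007 ≈ 8.4745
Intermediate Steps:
j = -7 (j = -5 - 2 = -7)
644182/((246*(r(j, -3)*(f(1, -2) + 10) + 29))) = 644182/((246*((-5*(-7))*(-2 + 10) + 29))) = 644182/((246*(35*8 + 29))) = 644182/((246*(280 + 29))) = 644182/((246*309)) = 644182/76014 = 644182*(1/76014) = 322091/38007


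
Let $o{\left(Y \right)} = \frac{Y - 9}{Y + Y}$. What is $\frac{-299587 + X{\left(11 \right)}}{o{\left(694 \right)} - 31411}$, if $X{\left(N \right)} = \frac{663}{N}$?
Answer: $\frac{4573174072}{479575613} \approx 9.5359$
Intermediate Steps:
$o{\left(Y \right)} = \frac{-9 + Y}{2 Y}$
$\frac{-299587 + X{\left(11 \right)}}{o{\left(694 \right)} - 31411} = \frac{-299587 + \frac{663}{11}}{\frac{-9 + 694}{2 \cdot 694} - 31411} = \frac{-299587 + 663 \cdot \frac{1}{11}}{\frac{1}{2} \cdot \frac{1}{694} \cdot 685 - 31411} = \frac{-299587 + \frac{663}{11}}{\frac{685}{1388} - 31411} = - \frac{3294794}{11 \left(- \frac{43597783}{1388}\right)} = \left(- \frac{3294794}{11}\right) \left(- \frac{1388}{43597783}\right) = \frac{4573174072}{479575613}$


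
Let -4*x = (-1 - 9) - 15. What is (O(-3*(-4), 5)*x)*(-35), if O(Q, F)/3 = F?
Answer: -13125/4 ≈ -3281.3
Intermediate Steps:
O(Q, F) = 3*F
x = 25/4 (x = -((-1 - 9) - 15)/4 = -(-10 - 15)/4 = -1/4*(-25) = 25/4 ≈ 6.2500)
(O(-3*(-4), 5)*x)*(-35) = ((3*5)*(25/4))*(-35) = (15*(25/4))*(-35) = (375/4)*(-35) = -13125/4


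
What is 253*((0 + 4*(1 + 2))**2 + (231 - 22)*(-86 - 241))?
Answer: -17254347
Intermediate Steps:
253*((0 + 4*(1 + 2))**2 + (231 - 22)*(-86 - 241)) = 253*((0 + 4*3)**2 + 209*(-327)) = 253*((0 + 12)**2 - 68343) = 253*(12**2 - 68343) = 253*(144 - 68343) = 253*(-68199) = -17254347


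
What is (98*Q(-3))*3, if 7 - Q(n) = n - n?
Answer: 2058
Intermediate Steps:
Q(n) = 7 (Q(n) = 7 - (n - n) = 7 - 1*0 = 7 + 0 = 7)
(98*Q(-3))*3 = (98*7)*3 = 686*3 = 2058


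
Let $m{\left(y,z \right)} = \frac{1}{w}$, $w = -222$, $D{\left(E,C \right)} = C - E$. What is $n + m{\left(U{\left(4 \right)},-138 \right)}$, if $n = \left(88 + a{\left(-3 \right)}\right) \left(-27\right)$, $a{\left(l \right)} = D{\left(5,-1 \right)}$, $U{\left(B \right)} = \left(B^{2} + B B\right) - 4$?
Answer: $- \frac{491509}{222} \approx -2214.0$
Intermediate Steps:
$U{\left(B \right)} = -4 + 2 B^{2}$ ($U{\left(B \right)} = \left(B^{2} + B^{2}\right) - 4 = 2 B^{2} - 4 = -4 + 2 B^{2}$)
$a{\left(l \right)} = -6$ ($a{\left(l \right)} = -1 - 5 = -6$)
$m{\left(y,z \right)} = - \frac{1}{222}$ ($m{\left(y,z \right)} = \frac{1}{-222} = - \frac{1}{222}$)
$n = -2214$ ($n = \left(88 - 6\right) \left(-27\right) = 82 \left(-27\right) = -2214$)
$n + m{\left(U{\left(4 \right)},-138 \right)} = -2214 - \frac{1}{222} = - \frac{491509}{222}$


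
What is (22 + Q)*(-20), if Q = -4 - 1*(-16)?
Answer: -680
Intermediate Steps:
Q = 12 (Q = -4 + 16 = 12)
(22 + Q)*(-20) = (22 + 12)*(-20) = 34*(-20) = -680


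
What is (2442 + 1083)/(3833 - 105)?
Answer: 3525/3728 ≈ 0.94555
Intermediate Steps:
(2442 + 1083)/(3833 - 105) = 3525/3728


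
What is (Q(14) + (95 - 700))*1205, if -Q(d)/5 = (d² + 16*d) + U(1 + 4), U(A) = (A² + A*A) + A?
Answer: -3590900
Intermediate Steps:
U(A) = A + 2*A² (U(A) = (A² + A²) + A = 2*A² + A = A + 2*A²)
Q(d) = -275 - 80*d - 5*d² (Q(d) = -5*((d² + 16*d) + (1 + 4)*(1 + 2*(1 + 4))) = -5*((d² + 16*d) + 5*(1 + 2*5)) = -5*((d² + 16*d) + 5*(1 + 10)) = -5*((d² + 16*d) + 5*11) = -5*((d² + 16*d) + 55) = -5*(55 + d² + 16*d) = -275 - 80*d - 5*d²)
(Q(14) + (95 - 700))*1205 = ((-275 - 80*14 - 5*14²) + (95 - 700))*1205 = ((-275 - 1120 - 5*196) - 605)*1205 = ((-275 - 1120 - 980) - 605)*1205 = (-2375 - 605)*1205 = -2980*1205 = -3590900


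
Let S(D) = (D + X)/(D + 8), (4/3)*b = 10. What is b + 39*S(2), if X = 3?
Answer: 27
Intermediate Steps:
b = 15/2 (b = (¾)*10 = 15/2 ≈ 7.5000)
S(D) = (3 + D)/(8 + D) (S(D) = (D + 3)/(D + 8) = (3 + D)/(8 + D))
b + 39*S(2) = 15/2 + 39*((3 + 2)/(8 + 2)) = 15/2 + 39*(5/10) = 15/2 + 39*((⅒)*5) = 15/2 + 39*(½) = 15/2 + 39/2 = 27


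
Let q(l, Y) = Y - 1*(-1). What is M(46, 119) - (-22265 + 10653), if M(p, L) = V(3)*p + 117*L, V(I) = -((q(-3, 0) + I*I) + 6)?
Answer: 24799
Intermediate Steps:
q(l, Y) = 1 + Y (q(l, Y) = Y + 1 = 1 + Y)
V(I) = -7 - I² (V(I) = -(((1 + 0) + I*I) + 6) = -((1 + I²) + 6) = -(7 + I²) = -7 - I²)
M(p, L) = -16*p + 117*L (M(p, L) = (-7 - 1*3²)*p + 117*L = (-7 - 1*9)*p + 117*L = (-7 - 9)*p + 117*L = -16*p + 117*L)
M(46, 119) - (-22265 + 10653) = (-16*46 + 117*119) - (-22265 + 10653) = (-736 + 13923) - 1*(-11612) = 13187 + 11612 = 24799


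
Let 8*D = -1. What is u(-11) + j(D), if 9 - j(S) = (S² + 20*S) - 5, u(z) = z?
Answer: 351/64 ≈ 5.4844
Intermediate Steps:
D = -⅛ (D = (⅛)*(-1) = -⅛ ≈ -0.12500)
j(S) = 14 - S² - 20*S (j(S) = 9 - ((S² + 20*S) - 5) = 9 - (-5 + S² + 20*S) = 9 + (5 - S² - 20*S) = 14 - S² - 20*S)
u(-11) + j(D) = -11 + (14 - (-⅛)² - 20*(-⅛)) = -11 + (14 - 1*1/64 + 5/2) = -11 + (14 - 1/64 + 5/2) = -11 + 1055/64 = 351/64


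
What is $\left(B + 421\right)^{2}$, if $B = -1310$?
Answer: $790321$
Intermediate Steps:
$\left(B + 421\right)^{2} = \left(-1310 + 421\right)^{2} = \left(-889\right)^{2} = 790321$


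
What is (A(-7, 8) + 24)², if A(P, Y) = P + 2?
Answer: 361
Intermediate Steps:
A(P, Y) = 2 + P
(A(-7, 8) + 24)² = ((2 - 7) + 24)² = (-5 + 24)² = 19² = 361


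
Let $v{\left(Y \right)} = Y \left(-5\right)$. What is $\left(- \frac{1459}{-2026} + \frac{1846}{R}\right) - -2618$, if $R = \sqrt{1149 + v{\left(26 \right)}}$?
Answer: $\frac{5305527}{2026} + \frac{1846 \sqrt{1019}}{1019} \approx 2676.6$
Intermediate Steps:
$v{\left(Y \right)} = - 5 Y$
$R = \sqrt{1019}$ ($R = \sqrt{1149 - 130} = \sqrt{1019} \approx 31.922$)
$\left(- \frac{1459}{-2026} + \frac{1846}{R}\right) - -2618 = \left(- \frac{1459}{-2026} + \frac{1846}{\sqrt{1019}}\right) - -2618 = \left(\left(-1459\right) \left(- \frac{1}{2026}\right) + 1846 \frac{\sqrt{1019}}{1019}\right) + 2618 = \left(\frac{1459}{2026} + \frac{1846 \sqrt{1019}}{1019}\right) + 2618 = \frac{5305527}{2026} + \frac{1846 \sqrt{1019}}{1019}$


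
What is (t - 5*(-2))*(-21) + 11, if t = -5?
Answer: -94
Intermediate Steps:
(t - 5*(-2))*(-21) + 11 = (-5 - 5*(-2))*(-21) + 11 = (-5 + 10)*(-21) + 11 = 5*(-21) + 11 = -105 + 11 = -94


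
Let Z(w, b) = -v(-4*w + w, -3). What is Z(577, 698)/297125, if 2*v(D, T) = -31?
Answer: 31/594250 ≈ 5.2167e-5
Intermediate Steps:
v(D, T) = -31/2 (v(D, T) = (½)*(-31) = -31/2)
Z(w, b) = 31/2 (Z(w, b) = -1*(-31/2) = 31/2)
Z(577, 698)/297125 = (31/2)/297125 = (31/2)*(1/297125) = 31/594250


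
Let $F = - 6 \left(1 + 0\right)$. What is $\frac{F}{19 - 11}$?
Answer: $- \frac{3}{4} \approx -0.75$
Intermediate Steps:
$F = -6$ ($F = \left(-6\right) 1 = -6$)
$\frac{F}{19 - 11} = \frac{1}{19 - 11} \left(-6\right) = \frac{1}{8} \left(-6\right) = - \frac{3}{4}$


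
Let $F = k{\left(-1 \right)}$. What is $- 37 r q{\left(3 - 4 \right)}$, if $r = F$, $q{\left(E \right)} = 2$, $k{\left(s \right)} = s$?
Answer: $74$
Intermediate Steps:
$F = -1$
$r = -1$
$- 37 r q{\left(3 - 4 \right)} = \left(-37\right) \left(-1\right) 2 = 37 \cdot 2 = 74$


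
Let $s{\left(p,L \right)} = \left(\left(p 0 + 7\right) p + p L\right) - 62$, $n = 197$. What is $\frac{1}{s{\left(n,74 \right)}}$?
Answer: $\frac{1}{15895} \approx 6.2913 \cdot 10^{-5}$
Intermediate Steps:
$s{\left(p,L \right)} = -62 + 7 p + L p$ ($s{\left(p,L \right)} = \left(\left(0 + 7\right) p + L p\right) - 62 = \left(7 p + L p\right) - 62 = -62 + 7 p + L p$)
$\frac{1}{s{\left(n,74 \right)}} = \frac{1}{-62 + 7 \cdot 197 + 74 \cdot 197} = \frac{1}{-62 + 1379 + 14578} = \frac{1}{15895}$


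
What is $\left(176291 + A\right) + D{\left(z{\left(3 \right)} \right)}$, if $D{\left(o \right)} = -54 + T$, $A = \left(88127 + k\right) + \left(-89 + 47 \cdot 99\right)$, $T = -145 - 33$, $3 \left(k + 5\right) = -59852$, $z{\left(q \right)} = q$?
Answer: $\frac{746383}{3} \approx 2.4879 \cdot 10^{5}$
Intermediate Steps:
$k = - \frac{59867}{3}$ ($k = -5 + \frac{1}{3} \left(-59852\right) = -5 - \frac{59852}{3} = - \frac{59867}{3} \approx -19956.0$)
$T = -178$
$A = \frac{218206}{3}$ ($A = \left(88127 - \frac{59867}{3}\right) + \left(-89 + 47 \cdot 99\right) = \frac{204514}{3} + \left(-89 + 4653\right) = \frac{204514}{3} + 4564 = \frac{218206}{3} \approx 72735.0$)
$D{\left(o \right)} = -232$ ($D{\left(o \right)} = -54 - 178 = -232$)
$\left(176291 + A\right) + D{\left(z{\left(3 \right)} \right)} = \left(176291 + \frac{218206}{3}\right) - 232 = \frac{747079}{3} - 232 = \frac{746383}{3}$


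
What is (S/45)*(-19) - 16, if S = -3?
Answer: -221/15 ≈ -14.733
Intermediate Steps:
(S/45)*(-19) - 16 = -3/45*(-19) - 16 = -3*1/45*(-19) - 16 = -1/15*(-19) - 16 = 19/15 - 16 = -221/15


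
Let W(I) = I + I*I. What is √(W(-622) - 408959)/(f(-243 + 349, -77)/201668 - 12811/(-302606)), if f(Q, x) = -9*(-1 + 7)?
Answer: 7628243351*I*√22697/320903503 ≈ 3581.2*I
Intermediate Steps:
f(Q, x) = -54 (f(Q, x) = -9*6 = -54)
W(I) = I + I²
√(W(-622) - 408959)/(f(-243 + 349, -77)/201668 - 12811/(-302606)) = √(-622*(1 - 622) - 408959)/(-54/201668 - 12811/(-302606)) = √(-622*(-621) - 408959)/(-54*1/201668 - 12811*(-1/302606)) = √(386262 - 408959)/(-27/100834 + 12811/302606) = √(-22697)/(320903503/7628243351) = (I*√22697)*(7628243351/320903503) = 7628243351*I*√22697/320903503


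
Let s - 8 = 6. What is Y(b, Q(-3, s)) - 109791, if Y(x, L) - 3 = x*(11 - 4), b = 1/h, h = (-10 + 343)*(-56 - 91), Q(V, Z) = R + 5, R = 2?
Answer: -767747485/6993 ≈ -1.0979e+5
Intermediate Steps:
s = 14 (s = 8 + 6 = 14)
Q(V, Z) = 7 (Q(V, Z) = 2 + 5 = 7)
h = -48951 (h = 333*(-147) = -48951)
b = -1/48951 (b = 1/(-48951) = -1/48951 ≈ -2.0429e-5)
Y(x, L) = 3 + 7*x (Y(x, L) = 3 + x*(11 - 4) = 3 + x*7 = 3 + 7*x)
Y(b, Q(-3, s)) - 109791 = (3 + 7*(-1/48951)) - 109791 = (3 - 1/6993) - 109791 = 20978/6993 - 109791 = -767747485/6993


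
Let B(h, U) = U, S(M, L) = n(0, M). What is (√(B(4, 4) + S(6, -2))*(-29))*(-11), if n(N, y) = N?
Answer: 638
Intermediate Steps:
S(M, L) = 0
(√(B(4, 4) + S(6, -2))*(-29))*(-11) = (√(4 + 0)*(-29))*(-11) = (√4*(-29))*(-11) = (2*(-29))*(-11) = -58*(-11) = 638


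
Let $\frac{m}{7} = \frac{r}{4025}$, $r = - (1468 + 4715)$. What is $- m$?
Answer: $\frac{6183}{575} \approx 10.753$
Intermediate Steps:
$r = -6183$ ($r = \left(-1\right) 6183 = -6183$)
$m = - \frac{6183}{575}$ ($m = 7 \left(- \frac{6183}{4025}\right) = - \frac{6183}{575} \approx -10.753$)
$- m = \left(-1\right) \left(- \frac{6183}{575}\right) = \frac{6183}{575}$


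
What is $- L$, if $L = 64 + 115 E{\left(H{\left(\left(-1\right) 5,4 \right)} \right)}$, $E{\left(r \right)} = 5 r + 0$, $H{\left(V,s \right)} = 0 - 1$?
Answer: $511$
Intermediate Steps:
$H{\left(V,s \right)} = -1$ ($H{\left(V,s \right)} = 0 - 1 = -1$)
$E{\left(r \right)} = 5 r$
$L = -511$ ($L = 64 + 115 \cdot 5 \left(-1\right) = 64 + 115 \left(-5\right) = 64 - 575 = -511$)
$- L = \left(-1\right) \left(-511\right) = 511$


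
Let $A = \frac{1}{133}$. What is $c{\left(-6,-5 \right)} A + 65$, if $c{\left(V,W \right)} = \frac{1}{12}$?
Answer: $\frac{103741}{1596} \approx 65.001$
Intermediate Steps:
$A = \frac{1}{133} \approx 0.0075188$
$c{\left(V,W \right)} = \frac{1}{12}$
$c{\left(-6,-5 \right)} A + 65 = \frac{1}{12} \cdot \frac{1}{133} + 65 = \frac{1}{1596} + 65 = \frac{103741}{1596}$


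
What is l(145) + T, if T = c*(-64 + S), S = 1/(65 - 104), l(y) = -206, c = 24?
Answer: -22654/13 ≈ -1742.6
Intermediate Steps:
S = -1/39 (S = 1/(-39) = -1/39 ≈ -0.025641)
T = -19976/13 (T = 24*(-64 - 1/39) = 24*(-2497/39) = -19976/13 ≈ -1536.6)
l(145) + T = -206 - 19976/13 = -22654/13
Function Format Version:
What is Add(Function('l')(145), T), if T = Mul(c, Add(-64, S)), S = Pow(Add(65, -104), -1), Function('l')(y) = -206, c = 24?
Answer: Rational(-22654, 13) ≈ -1742.6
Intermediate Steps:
S = Rational(-1, 39) (S = Pow(-39, -1) = Rational(-1, 39) ≈ -0.025641)
T = Rational(-19976, 13) (T = Mul(24, Add(-64, Rational(-1, 39))) = Mul(24, Rational(-2497, 39)) = Rational(-19976, 13) ≈ -1536.6)
Add(Function('l')(145), T) = Add(-206, Rational(-19976, 13)) = Rational(-22654, 13)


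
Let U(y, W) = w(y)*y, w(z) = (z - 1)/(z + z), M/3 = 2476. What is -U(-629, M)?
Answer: 315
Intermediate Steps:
M = 7428 (M = 3*2476 = 7428)
w(z) = (-1 + z)/(2*z) (w(z) = (-1 + z)/((2*z)) = (-1 + z)*(1/(2*z)) = (-1 + z)/(2*z))
U(y, W) = -1/2 + y/2 (U(y, W) = ((-1 + y)/(2*y))*y = -1/2 + y/2)
-U(-629, M) = -(-1/2 + (1/2)*(-629)) = -(-1/2 - 629/2) = -1*(-315) = 315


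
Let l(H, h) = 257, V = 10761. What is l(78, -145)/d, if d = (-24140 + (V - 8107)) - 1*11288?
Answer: -257/32774 ≈ -0.0078416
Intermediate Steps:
d = -32774 (d = (-24140 + (10761 - 8107)) - 1*11288 = (-24140 + 2654) - 11288 = -21486 - 11288 = -32774)
l(78, -145)/d = 257/(-32774) = 257*(-1/32774) = -257/32774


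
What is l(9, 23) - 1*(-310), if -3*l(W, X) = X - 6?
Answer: 913/3 ≈ 304.33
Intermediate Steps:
l(W, X) = 2 - X/3 (l(W, X) = -(X - 6)/3 = -(-6 + X)/3 = 2 - X/3)
l(9, 23) - 1*(-310) = (2 - 1/3*23) - 1*(-310) = (2 - 23/3) + 310 = -17/3 + 310 = 913/3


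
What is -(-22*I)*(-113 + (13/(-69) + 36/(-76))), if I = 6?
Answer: -6556484/437 ≈ -15003.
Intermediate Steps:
-(-22*I)*(-113 + (13/(-69) + 36/(-76))) = -(-22*6)*(-113 + (13/(-69) + 36/(-76))) = -(-132)*(-113 + (13*(-1/69) + 36*(-1/76))) = -(-132)*(-113 + (-13/69 - 9/19)) = -(-132)*(-113 - 868/1311) = -(-132)*(-149011)/1311 = -1*6556484/437 = -6556484/437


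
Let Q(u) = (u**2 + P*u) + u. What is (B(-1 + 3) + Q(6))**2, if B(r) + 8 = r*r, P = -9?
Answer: 256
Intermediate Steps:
Q(u) = u**2 - 8*u (Q(u) = (u**2 - 9*u) + u = u**2 - 8*u)
B(r) = -8 + r**2 (B(r) = -8 + r*r = -8 + r**2)
(B(-1 + 3) + Q(6))**2 = ((-8 + (-1 + 3)**2) + 6*(-8 + 6))**2 = ((-8 + 2**2) + 6*(-2))**2 = ((-8 + 4) - 12)**2 = (-4 - 12)**2 = (-16)**2 = 256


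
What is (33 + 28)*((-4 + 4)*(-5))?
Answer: 0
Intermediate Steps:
(33 + 28)*((-4 + 4)*(-5)) = 61*(0*(-5)) = 61*0 = 0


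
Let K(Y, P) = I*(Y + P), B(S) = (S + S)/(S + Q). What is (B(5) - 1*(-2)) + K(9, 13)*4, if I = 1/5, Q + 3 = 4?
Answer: 319/15 ≈ 21.267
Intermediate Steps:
Q = 1 (Q = -3 + 4 = 1)
B(S) = 2*S/(1 + S) (B(S) = (S + S)/(S + 1) = (2*S)/(1 + S) = 2*S/(1 + S))
I = ⅕ ≈ 0.20000
K(Y, P) = P/5 + Y/5 (K(Y, P) = (Y + P)/5 = (P + Y)/5 = P/5 + Y/5)
(B(5) - 1*(-2)) + K(9, 13)*4 = (2*5/(1 + 5) - 1*(-2)) + ((⅕)*13 + (⅕)*9)*4 = (2*5/6 + 2) + (13/5 + 9/5)*4 = (2*5*(⅙) + 2) + (22/5)*4 = (5/3 + 2) + 88/5 = 11/3 + 88/5 = 319/15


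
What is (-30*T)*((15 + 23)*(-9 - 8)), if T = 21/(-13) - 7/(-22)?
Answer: -3594990/143 ≈ -25140.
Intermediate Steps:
T = -371/286 (T = 21*(-1/13) - 7*(-1/22) = -21/13 + 7/22 = -371/286 ≈ -1.2972)
(-30*T)*((15 + 23)*(-9 - 8)) = (-30*(-371/286))*((15 + 23)*(-9 - 8)) = 5565*(38*(-17))/143 = (5565/143)*(-646) = -3594990/143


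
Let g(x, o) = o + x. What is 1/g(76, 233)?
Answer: 1/309 ≈ 0.0032362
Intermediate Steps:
1/g(76, 233) = 1/(233 + 76) = 1/309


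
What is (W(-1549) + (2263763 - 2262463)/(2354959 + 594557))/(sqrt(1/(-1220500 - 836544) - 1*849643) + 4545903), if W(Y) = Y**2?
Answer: 5514880316058047082434176/10448487768218750152092177 - 3538535820608*I*sqrt(898801223682813473)/31345463304656250456276531 ≈ 0.52782 - 0.00010702*I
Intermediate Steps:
(W(-1549) + (2263763 - 2262463)/(2354959 + 594557))/(sqrt(1/(-1220500 - 836544) - 1*849643) + 4545903) = ((-1549)**2 + (2263763 - 2262463)/(2354959 + 594557))/(sqrt(1/(-1220500 - 836544) - 1*849643) + 4545903) = (2399401 + 1300/2949516)/(sqrt(1/(-2057044) - 849643) + 4545903) = (2399401 + 1300*(1/2949516))/(sqrt(-1/2057044 - 849643) + 4545903) = (2399401 + 325/737379)/(sqrt(-1747753035293/2057044) + 4545903) = 1769267910304/(737379*(I*sqrt(898801223682813473)/1028522 + 4545903)) = 1769267910304/(737379*(4545903 + I*sqrt(898801223682813473)/1028522))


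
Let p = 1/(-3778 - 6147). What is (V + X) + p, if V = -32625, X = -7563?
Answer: -398865901/9925 ≈ -40188.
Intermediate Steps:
p = -1/9925 (p = 1/(-9925) = -1/9925 ≈ -0.00010076)
(V + X) + p = (-32625 - 7563) - 1/9925 = -40188 - 1/9925 = -398865901/9925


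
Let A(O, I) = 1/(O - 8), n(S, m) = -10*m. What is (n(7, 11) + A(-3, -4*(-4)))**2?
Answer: 1466521/121 ≈ 12120.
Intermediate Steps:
A(O, I) = 1/(-8 + O)
(n(7, 11) + A(-3, -4*(-4)))**2 = (-10*11 + 1/(-8 - 3))**2 = (-110 + 1/(-11))**2 = (-110 - 1/11)**2 = (-1211/11)**2 = 1466521/121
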